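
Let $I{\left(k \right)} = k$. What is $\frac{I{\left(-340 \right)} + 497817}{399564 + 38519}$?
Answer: $\frac{26183}{23057} \approx 1.1356$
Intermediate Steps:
$\frac{I{\left(-340 \right)} + 497817}{399564 + 38519} = \frac{-340 + 497817}{399564 + 38519} = \frac{497477}{438083} = 497477 \cdot \frac{1}{438083} = \frac{26183}{23057}$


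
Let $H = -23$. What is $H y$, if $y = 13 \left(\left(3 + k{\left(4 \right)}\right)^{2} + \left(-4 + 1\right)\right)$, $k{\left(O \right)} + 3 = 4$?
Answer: $-3887$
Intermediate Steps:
$k{\left(O \right)} = 1$ ($k{\left(O \right)} = -3 + 4 = 1$)
$y = 169$ ($y = 13 \left(\left(3 + 1\right)^{2} + \left(-4 + 1\right)\right) = 13 \left(4^{2} - 3\right) = 13 \left(16 - 3\right) = 13 \cdot 13 = 169$)
$H y = \left(-23\right) 169 = -3887$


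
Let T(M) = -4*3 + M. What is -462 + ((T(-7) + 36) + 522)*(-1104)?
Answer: -595518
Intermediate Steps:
T(M) = -12 + M
-462 + ((T(-7) + 36) + 522)*(-1104) = -462 + (((-12 - 7) + 36) + 522)*(-1104) = -462 + ((-19 + 36) + 522)*(-1104) = -462 + (17 + 522)*(-1104) = -462 + 539*(-1104) = -462 - 595056 = -595518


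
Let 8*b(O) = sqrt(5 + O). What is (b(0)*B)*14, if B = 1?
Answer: 7*sqrt(5)/4 ≈ 3.9131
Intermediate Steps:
b(O) = sqrt(5 + O)/8
(b(0)*B)*14 = ((sqrt(5 + 0)/8)*1)*14 = ((sqrt(5)/8)*1)*14 = (sqrt(5)/8)*14 = 7*sqrt(5)/4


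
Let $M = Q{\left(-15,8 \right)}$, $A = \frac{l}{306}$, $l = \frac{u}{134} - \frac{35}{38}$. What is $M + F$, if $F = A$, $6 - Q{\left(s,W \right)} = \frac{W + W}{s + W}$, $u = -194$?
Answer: $\frac{45144191}{5453532} \approx 8.278$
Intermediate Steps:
$l = - \frac{6031}{2546}$ ($l = - \frac{194}{134} - \frac{35}{38} = \left(-194\right) \frac{1}{134} - \frac{35}{38} = - \frac{97}{67} - \frac{35}{38} = - \frac{6031}{2546} \approx -2.3688$)
$Q{\left(s,W \right)} = 6 - \frac{2 W}{W + s}$ ($Q{\left(s,W \right)} = 6 - \frac{W + W}{s + W} = 6 - \frac{2 W}{W + s}$)
$A = - \frac{6031}{779076}$ ($A = - \frac{6031}{2546 \cdot 306} = \left(- \frac{6031}{2546}\right) \frac{1}{306} = - \frac{6031}{779076} \approx -0.0077412$)
$F = - \frac{6031}{779076} \approx -0.0077412$
$M = \frac{58}{7}$ ($M = \frac{2 \left(2 \cdot 8 + 3 \left(-15\right)\right)}{8 - 15} = \frac{2 \left(16 - 45\right)}{-7} = 2 \left(- \frac{1}{7}\right) \left(-29\right) = \frac{58}{7} \approx 8.2857$)
$M + F = \frac{58}{7} - \frac{6031}{779076} = \frac{45144191}{5453532}$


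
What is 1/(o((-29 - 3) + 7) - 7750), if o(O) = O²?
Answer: -1/7125 ≈ -0.00014035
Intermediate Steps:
1/(o((-29 - 3) + 7) - 7750) = 1/(((-29 - 3) + 7)² - 7750) = 1/((-32 + 7)² - 7750) = 1/((-25)² - 7750) = 1/(625 - 7750) = 1/(-7125) = -1/7125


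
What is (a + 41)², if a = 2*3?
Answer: 2209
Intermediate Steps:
a = 6
(a + 41)² = (6 + 41)² = 47² = 2209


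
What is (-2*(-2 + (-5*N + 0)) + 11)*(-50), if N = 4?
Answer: -2750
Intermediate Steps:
(-2*(-2 + (-5*N + 0)) + 11)*(-50) = (-2*(-2 + (-5*4 + 0)) + 11)*(-50) = (-2*(-2 + (-20 + 0)) + 11)*(-50) = (-2*(-2 - 20) + 11)*(-50) = (-2*(-22) + 11)*(-50) = (44 + 11)*(-50) = 55*(-50) = -2750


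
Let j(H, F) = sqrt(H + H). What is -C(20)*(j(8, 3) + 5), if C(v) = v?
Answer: -180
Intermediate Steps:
j(H, F) = sqrt(2)*sqrt(H) (j(H, F) = sqrt(2*H) = sqrt(2)*sqrt(H))
-C(20)*(j(8, 3) + 5) = -20*(sqrt(2)*sqrt(8) + 5) = -20*(sqrt(2)*(2*sqrt(2)) + 5) = -20*(4 + 5) = -20*9 = -1*180 = -180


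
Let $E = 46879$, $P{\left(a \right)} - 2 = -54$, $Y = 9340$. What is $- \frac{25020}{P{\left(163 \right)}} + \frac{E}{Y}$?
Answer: $\frac{59031127}{121420} \approx 486.17$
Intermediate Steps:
$P{\left(a \right)} = -52$ ($P{\left(a \right)} = 2 - 54 = -52$)
$- \frac{25020}{P{\left(163 \right)}} + \frac{E}{Y} = - \frac{25020}{-52} + \frac{46879}{9340} = \left(-25020\right) \left(- \frac{1}{52}\right) + 46879 \cdot \frac{1}{9340} = \frac{6255}{13} + \frac{46879}{9340} = \frac{59031127}{121420}$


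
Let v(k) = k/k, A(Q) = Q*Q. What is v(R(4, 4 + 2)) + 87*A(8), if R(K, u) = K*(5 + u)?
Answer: 5569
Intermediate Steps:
A(Q) = Q²
v(k) = 1
v(R(4, 4 + 2)) + 87*A(8) = 1 + 87*8² = 1 + 87*64 = 1 + 5568 = 5569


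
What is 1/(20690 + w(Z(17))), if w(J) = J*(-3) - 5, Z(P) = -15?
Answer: 1/20730 ≈ 4.8239e-5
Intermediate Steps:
w(J) = -5 - 3*J (w(J) = -3*J - 5 = -5 - 3*J)
1/(20690 + w(Z(17))) = 1/(20690 + (-5 - 3*(-15))) = 1/(20690 + (-5 + 45)) = 1/(20690 + 40) = 1/20730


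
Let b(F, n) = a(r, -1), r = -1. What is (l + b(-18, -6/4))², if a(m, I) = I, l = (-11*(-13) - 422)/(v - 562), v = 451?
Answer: 3136/1369 ≈ 2.2907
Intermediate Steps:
l = 93/37 (l = (-11*(-13) - 422)/(451 - 562) = (143 - 422)/(-111) = -279*(-1/111) = 93/37 ≈ 2.5135)
b(F, n) = -1
(l + b(-18, -6/4))² = (93/37 - 1)² = (56/37)² = 3136/1369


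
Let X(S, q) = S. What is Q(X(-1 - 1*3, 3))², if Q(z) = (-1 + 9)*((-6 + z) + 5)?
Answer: 1600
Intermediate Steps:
Q(z) = -8 + 8*z (Q(z) = 8*(-1 + z) = -8 + 8*z)
Q(X(-1 - 1*3, 3))² = (-8 + 8*(-1 - 1*3))² = (-8 + 8*(-1 - 3))² = (-8 + 8*(-4))² = (-8 - 32)² = (-40)² = 1600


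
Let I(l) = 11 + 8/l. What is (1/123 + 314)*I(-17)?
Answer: 6913517/2091 ≈ 3306.3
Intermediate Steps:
(1/123 + 314)*I(-17) = (1/123 + 314)*(11 + 8/(-17)) = (1/123 + 314)*(11 + 8*(-1/17)) = 38623*(11 - 8/17)/123 = (38623/123)*(179/17) = 6913517/2091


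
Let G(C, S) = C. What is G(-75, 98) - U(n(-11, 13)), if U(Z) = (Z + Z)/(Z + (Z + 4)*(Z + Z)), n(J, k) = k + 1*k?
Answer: -4577/61 ≈ -75.033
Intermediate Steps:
n(J, k) = 2*k (n(J, k) = k + k = 2*k)
U(Z) = 2*Z/(Z + 2*Z*(4 + Z)) (U(Z) = (2*Z)/(Z + (4 + Z)*(2*Z)) = (2*Z)/(Z + 2*Z*(4 + Z)) = 2*Z/(Z + 2*Z*(4 + Z)))
G(-75, 98) - U(n(-11, 13)) = -75 - 2/(9 + 2*(2*13)) = -75 - 2/(9 + 2*26) = -75 - 2/(9 + 52) = -75 - 2/61 = -4577/61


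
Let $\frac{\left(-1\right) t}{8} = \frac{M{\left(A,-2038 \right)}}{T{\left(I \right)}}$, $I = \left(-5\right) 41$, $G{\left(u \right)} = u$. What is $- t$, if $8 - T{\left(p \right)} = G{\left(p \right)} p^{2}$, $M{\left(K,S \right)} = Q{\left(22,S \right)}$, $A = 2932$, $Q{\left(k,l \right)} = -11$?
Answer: $- \frac{88}{8615133} \approx -1.0215 \cdot 10^{-5}$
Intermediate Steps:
$M{\left(K,S \right)} = -11$
$I = -205$
$T{\left(p \right)} = 8 - p^{3}$ ($T{\left(p \right)} = 8 - p p^{2} = 8 - p^{3}$)
$t = \frac{88}{8615133}$ ($t = - 8 \left(- \frac{11}{8 - \left(-205\right)^{3}}\right) = - 8 \left(- \frac{11}{8 - -8615125}\right) = - 8 \left(- \frac{11}{8 + 8615125}\right) = - 8 \left(- \frac{11}{8615133}\right) = - 8 \left(\left(-11\right) \frac{1}{8615133}\right) = \left(-8\right) \left(- \frac{11}{8615133}\right) = \frac{88}{8615133} \approx 1.0215 \cdot 10^{-5}$)
$- t = \left(-1\right) \frac{88}{8615133} = - \frac{88}{8615133}$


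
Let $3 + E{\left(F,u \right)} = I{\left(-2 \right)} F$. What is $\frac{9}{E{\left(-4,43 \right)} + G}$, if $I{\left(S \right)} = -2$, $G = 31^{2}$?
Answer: $\frac{3}{322} \approx 0.0093168$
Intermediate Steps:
$G = 961$
$E{\left(F,u \right)} = -3 - 2 F$
$\frac{9}{E{\left(-4,43 \right)} + G} = \frac{9}{\left(-3 - -8\right) + 961} = \frac{9}{\left(-3 + 8\right) + 961} = \frac{9}{5 + 961} = \frac{9}{966} = 9 \cdot \frac{1}{966} = \frac{3}{322}$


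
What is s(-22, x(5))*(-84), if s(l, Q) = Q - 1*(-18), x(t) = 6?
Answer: -2016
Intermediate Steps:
s(l, Q) = 18 + Q (s(l, Q) = Q + 18 = 18 + Q)
s(-22, x(5))*(-84) = (18 + 6)*(-84) = 24*(-84) = -2016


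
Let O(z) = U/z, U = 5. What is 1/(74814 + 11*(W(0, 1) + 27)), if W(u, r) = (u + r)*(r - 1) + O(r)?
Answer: 1/75166 ≈ 1.3304e-5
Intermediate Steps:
O(z) = 5/z
W(u, r) = 5/r + (-1 + r)*(r + u) (W(u, r) = (u + r)*(r - 1) + 5/r = (r + u)*(-1 + r) + 5/r = (-1 + r)*(r + u) + 5/r = 5/r + (-1 + r)*(r + u))
1/(74814 + 11*(W(0, 1) + 27)) = 1/(74814 + 11*((1² - 1*1 - 1*0 + 5/1 + 1*0) + 27)) = 1/(74814 + 11*((1 - 1 + 0 + 5*1 + 0) + 27)) = 1/(74814 + 11*((1 - 1 + 0 + 5 + 0) + 27)) = 1/(74814 + 11*(5 + 27)) = 1/(74814 + 11*32) = 1/(74814 + 352) = 1/75166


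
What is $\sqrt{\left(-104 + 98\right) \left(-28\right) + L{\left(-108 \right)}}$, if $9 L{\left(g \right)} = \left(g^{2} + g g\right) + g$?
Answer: $2 \sqrt{687} \approx 52.421$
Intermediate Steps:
$L{\left(g \right)} = \frac{g}{9} + \frac{2 g^{2}}{9}$ ($L{\left(g \right)} = \frac{\left(g^{2} + g g\right) + g}{9} = \frac{\left(g^{2} + g^{2}\right) + g}{9} = \frac{2 g^{2} + g}{9} = \frac{g + 2 g^{2}}{9} = \frac{g}{9} + \frac{2 g^{2}}{9}$)
$\sqrt{\left(-104 + 98\right) \left(-28\right) + L{\left(-108 \right)}} = \sqrt{\left(-104 + 98\right) \left(-28\right) + \frac{1}{9} \left(-108\right) \left(1 + 2 \left(-108\right)\right)} = \sqrt{\left(-6\right) \left(-28\right) + \frac{1}{9} \left(-108\right) \left(1 - 216\right)} = \sqrt{168 + \frac{1}{9} \left(-108\right) \left(-215\right)} = \sqrt{168 + 2580} = \sqrt{2748} = 2 \sqrt{687}$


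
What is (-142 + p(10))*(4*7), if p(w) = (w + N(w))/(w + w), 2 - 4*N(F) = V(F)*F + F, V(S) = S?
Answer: -19999/5 ≈ -3999.8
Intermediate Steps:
N(F) = ½ - F/4 - F²/4 (N(F) = ½ - (F*F + F)/4 = ½ - (F² + F)/4 = ½ - (F + F²)/4 = ½ + (-F/4 - F²/4) = ½ - F/4 - F²/4)
p(w) = (½ - w²/4 + 3*w/4)/(2*w) (p(w) = (w + (½ - w/4 - w²/4))/(w + w) = (½ - w²/4 + 3*w/4)/((2*w)) = (½ - w²/4 + 3*w/4)*(1/(2*w)) = (½ - w²/4 + 3*w/4)/(2*w))
(-142 + p(10))*(4*7) = (-142 + (⅛)*(2 - 1*10² + 3*10)/10)*(4*7) = (-142 + (⅛)*(⅒)*(2 - 1*100 + 30))*28 = (-142 + (⅛)*(⅒)*(2 - 100 + 30))*28 = (-142 + (⅛)*(⅒)*(-68))*28 = (-142 - 17/20)*28 = -2857/20*28 = -19999/5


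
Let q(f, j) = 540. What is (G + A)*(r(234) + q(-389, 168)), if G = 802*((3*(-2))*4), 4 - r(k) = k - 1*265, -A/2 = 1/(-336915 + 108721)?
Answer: -1262779956625/114097 ≈ -1.1068e+7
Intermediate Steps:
A = 1/114097 (A = -2/(-336915 + 108721) = -2/(-228194) = -2*(-1/228194) = 1/114097 ≈ 8.7645e-6)
r(k) = 269 - k (r(k) = 4 - (k - 1*265) = 4 - (k - 265) = 4 - (-265 + k) = 4 + (265 - k) = 269 - k)
G = -19248 (G = 802*(-6*4) = 802*(-24) = -19248)
(G + A)*(r(234) + q(-389, 168)) = (-19248 + 1/114097)*((269 - 1*234) + 540) = -2196139055*((269 - 234) + 540)/114097 = -2196139055*(35 + 540)/114097 = -2196139055/114097*575 = -1262779956625/114097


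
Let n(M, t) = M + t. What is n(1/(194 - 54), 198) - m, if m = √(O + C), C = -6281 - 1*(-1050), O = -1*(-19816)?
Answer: 27721/140 - √14585 ≈ 77.239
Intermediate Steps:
O = 19816
C = -5231 (C = -6281 + 1050 = -5231)
m = √14585 (m = √(19816 - 5231) = √14585 ≈ 120.77)
n(1/(194 - 54), 198) - m = (1/(194 - 54) + 198) - √14585 = (1/140 + 198) - √14585 = 27721/140 - √14585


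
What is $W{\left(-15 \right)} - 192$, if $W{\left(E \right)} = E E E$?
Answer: $-3567$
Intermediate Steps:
$W{\left(E \right)} = E^{3}$ ($W{\left(E \right)} = E^{2} E = E^{3}$)
$W{\left(-15 \right)} - 192 = \left(-15\right)^{3} - 192 = -3375 - 192 = -3567$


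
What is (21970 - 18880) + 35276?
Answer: 38366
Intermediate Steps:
(21970 - 18880) + 35276 = 3090 + 35276 = 38366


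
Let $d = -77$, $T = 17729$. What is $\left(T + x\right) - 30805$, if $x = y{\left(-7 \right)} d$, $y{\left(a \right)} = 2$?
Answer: $-13230$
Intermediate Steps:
$x = -154$ ($x = 2 \left(-77\right) = -154$)
$\left(T + x\right) - 30805 = \left(17729 - 154\right) - 30805 = 17575 - 30805 = -13230$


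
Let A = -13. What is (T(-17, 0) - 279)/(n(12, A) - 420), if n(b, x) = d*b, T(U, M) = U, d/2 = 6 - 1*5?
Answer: 74/99 ≈ 0.74747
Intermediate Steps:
d = 2 (d = 2*(6 - 1*5) = 2*(6 - 5) = 2*1 = 2)
n(b, x) = 2*b
(T(-17, 0) - 279)/(n(12, A) - 420) = (-17 - 279)/(2*12 - 420) = -296/(24 - 420) = -296/(-396) = -296*(-1/396) = 74/99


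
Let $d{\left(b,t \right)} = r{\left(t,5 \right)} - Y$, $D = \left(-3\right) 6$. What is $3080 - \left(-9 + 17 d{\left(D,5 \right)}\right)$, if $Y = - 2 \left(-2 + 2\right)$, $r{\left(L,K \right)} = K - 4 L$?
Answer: $3344$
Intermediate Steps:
$D = -18$
$Y = 0$ ($Y = \left(-2\right) 0 = 0$)
$d{\left(b,t \right)} = 5 - 4 t$ ($d{\left(b,t \right)} = \left(5 - 4 t\right) - 0 = \left(5 - 4 t\right) + 0 = 5 - 4 t$)
$3080 - \left(-9 + 17 d{\left(D,5 \right)}\right) = 3080 - \left(-9 + 17 \left(5 - 20\right)\right) = 3080 + \left(\left(-17\right) \left(-15\right) + 9\right) = 3080 + \left(255 + 9\right) = 3080 + 264 = 3344$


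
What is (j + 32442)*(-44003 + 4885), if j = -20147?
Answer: -480955810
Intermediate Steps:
(j + 32442)*(-44003 + 4885) = (-20147 + 32442)*(-44003 + 4885) = 12295*(-39118) = -480955810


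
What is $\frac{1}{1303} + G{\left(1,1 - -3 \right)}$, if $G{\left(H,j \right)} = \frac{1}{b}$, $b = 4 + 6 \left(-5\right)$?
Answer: $- \frac{1277}{33878} \approx -0.037694$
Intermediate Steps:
$b = -26$ ($b = 4 - 30 = -26$)
$G{\left(H,j \right)} = - \frac{1}{26}$ ($G{\left(H,j \right)} = \frac{1}{-26} = - \frac{1}{26}$)
$\frac{1}{1303} + G{\left(1,1 - -3 \right)} = \frac{1}{1303} - \frac{1}{26} = - \frac{1277}{33878}$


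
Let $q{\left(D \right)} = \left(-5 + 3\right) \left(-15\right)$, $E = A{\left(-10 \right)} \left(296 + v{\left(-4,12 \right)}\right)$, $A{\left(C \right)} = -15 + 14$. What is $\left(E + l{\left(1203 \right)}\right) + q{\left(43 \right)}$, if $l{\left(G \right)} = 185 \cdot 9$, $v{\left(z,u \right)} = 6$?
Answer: $1393$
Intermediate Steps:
$l{\left(G \right)} = 1665$
$A{\left(C \right)} = -1$
$E = -302$ ($E = - (296 + 6) = \left(-1\right) 302 = -302$)
$q{\left(D \right)} = 30$ ($q{\left(D \right)} = \left(-2\right) \left(-15\right) = 30$)
$\left(E + l{\left(1203 \right)}\right) + q{\left(43 \right)} = \left(-302 + 1665\right) + 30 = 1363 + 30 = 1393$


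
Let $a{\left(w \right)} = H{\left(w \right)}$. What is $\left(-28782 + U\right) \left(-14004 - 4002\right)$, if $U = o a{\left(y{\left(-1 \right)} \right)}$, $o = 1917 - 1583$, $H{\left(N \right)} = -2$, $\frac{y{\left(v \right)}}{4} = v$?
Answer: $530276700$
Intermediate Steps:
$y{\left(v \right)} = 4 v$
$a{\left(w \right)} = -2$
$o = 334$
$U = -668$ ($U = 334 \left(-2\right) = -668$)
$\left(-28782 + U\right) \left(-14004 - 4002\right) = \left(-28782 - 668\right) \left(-14004 - 4002\right) = \left(-29450\right) \left(-18006\right) = 530276700$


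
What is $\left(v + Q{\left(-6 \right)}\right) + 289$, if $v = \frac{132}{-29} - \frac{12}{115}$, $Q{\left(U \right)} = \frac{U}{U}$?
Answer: $\frac{951622}{3335} \approx 285.34$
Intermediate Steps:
$Q{\left(U \right)} = 1$
$v = - \frac{15528}{3335}$ ($v = 132 \left(- \frac{1}{29}\right) - \frac{12}{115} = - \frac{132}{29} - \frac{12}{115} = - \frac{15528}{3335} \approx -4.6561$)
$\left(v + Q{\left(-6 \right)}\right) + 289 = \left(- \frac{15528}{3335} + 1\right) + 289 = - \frac{12193}{3335} + 289 = \frac{951622}{3335}$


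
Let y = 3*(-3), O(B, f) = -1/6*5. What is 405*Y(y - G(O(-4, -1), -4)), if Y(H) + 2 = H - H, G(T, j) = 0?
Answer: -810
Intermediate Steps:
O(B, f) = -⅚ (O(B, f) = -1/6*5 = -1*⅙*5 = -⅙*5 = -⅚)
y = -9
Y(H) = -2 (Y(H) = -2 + (H - H) = -2 + 0 = -2)
405*Y(y - G(O(-4, -1), -4)) = 405*(-2) = -810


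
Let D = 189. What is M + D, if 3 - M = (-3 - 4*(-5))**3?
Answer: -4721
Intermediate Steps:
M = -4910 (M = 3 - (-3 - 4*(-5))**3 = 3 - (-3 + 20)**3 = 3 - 1*17**3 = 3 - 1*4913 = 3 - 4913 = -4910)
M + D = -4910 + 189 = -4721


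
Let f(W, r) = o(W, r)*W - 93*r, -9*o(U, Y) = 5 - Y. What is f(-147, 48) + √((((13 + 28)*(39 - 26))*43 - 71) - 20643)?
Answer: -15499/3 + 21*√5 ≈ -5119.4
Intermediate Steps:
o(U, Y) = -5/9 + Y/9 (o(U, Y) = -(5 - Y)/9 = -5/9 + Y/9)
f(W, r) = -93*r + W*(-5/9 + r/9) (f(W, r) = (-5/9 + r/9)*W - 93*r = W*(-5/9 + r/9) - 93*r = -93*r + W*(-5/9 + r/9))
f(-147, 48) + √((((13 + 28)*(39 - 26))*43 - 71) - 20643) = (-93*48 + (⅑)*(-147)*(-5 + 48)) + √((((13 + 28)*(39 - 26))*43 - 71) - 20643) = (-4464 + (⅑)*(-147)*43) + √(((41*13)*43 - 71) - 20643) = (-4464 - 2107/3) + √((533*43 - 71) - 20643) = -15499/3 + √((22919 - 71) - 20643) = -15499/3 + √(22848 - 20643) = -15499/3 + √2205 = -15499/3 + 21*√5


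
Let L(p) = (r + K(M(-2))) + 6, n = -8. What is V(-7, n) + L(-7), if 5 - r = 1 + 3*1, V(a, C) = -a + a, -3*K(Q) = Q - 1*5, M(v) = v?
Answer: 28/3 ≈ 9.3333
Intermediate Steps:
K(Q) = 5/3 - Q/3 (K(Q) = -(Q - 1*5)/3 = -(Q - 5)/3 = -(-5 + Q)/3 = 5/3 - Q/3)
V(a, C) = 0
r = 1 (r = 5 - (1 + 3*1) = 5 - (1 + 3) = 5 - 1*4 = 5 - 4 = 1)
L(p) = 28/3 (L(p) = (1 + (5/3 - ⅓*(-2))) + 6 = (1 + (5/3 + ⅔)) + 6 = (1 + 7/3) + 6 = 10/3 + 6 = 28/3)
V(-7, n) + L(-7) = 0 + 28/3 = 28/3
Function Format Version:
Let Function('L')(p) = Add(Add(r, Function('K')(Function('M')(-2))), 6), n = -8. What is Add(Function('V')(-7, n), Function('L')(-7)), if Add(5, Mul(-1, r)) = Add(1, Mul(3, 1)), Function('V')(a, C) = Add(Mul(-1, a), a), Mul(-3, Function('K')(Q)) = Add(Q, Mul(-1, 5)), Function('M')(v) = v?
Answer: Rational(28, 3) ≈ 9.3333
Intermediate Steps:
Function('K')(Q) = Add(Rational(5, 3), Mul(Rational(-1, 3), Q)) (Function('K')(Q) = Mul(Rational(-1, 3), Add(Q, Mul(-1, 5))) = Mul(Rational(-1, 3), Add(Q, -5)) = Mul(Rational(-1, 3), Add(-5, Q)) = Add(Rational(5, 3), Mul(Rational(-1, 3), Q)))
Function('V')(a, C) = 0
r = 1 (r = Add(5, Mul(-1, Add(1, Mul(3, 1)))) = Add(5, Mul(-1, Add(1, 3))) = Add(5, Mul(-1, 4)) = Add(5, -4) = 1)
Function('L')(p) = Rational(28, 3) (Function('L')(p) = Add(Add(1, Add(Rational(5, 3), Mul(Rational(-1, 3), -2))), 6) = Add(Add(1, Add(Rational(5, 3), Rational(2, 3))), 6) = Add(Add(1, Rational(7, 3)), 6) = Add(Rational(10, 3), 6) = Rational(28, 3))
Add(Function('V')(-7, n), Function('L')(-7)) = Add(0, Rational(28, 3)) = Rational(28, 3)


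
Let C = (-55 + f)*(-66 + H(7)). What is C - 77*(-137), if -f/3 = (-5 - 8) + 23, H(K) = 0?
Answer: 16159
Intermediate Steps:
f = -30 (f = -3*((-5 - 8) + 23) = -3*(-13 + 23) = -3*10 = -30)
C = 5610 (C = (-55 - 30)*(-66 + 0) = -85*(-66) = 5610)
C - 77*(-137) = 5610 - 77*(-137) = 5610 + 10549 = 16159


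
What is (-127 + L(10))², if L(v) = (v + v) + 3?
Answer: 10816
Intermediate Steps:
L(v) = 3 + 2*v (L(v) = 2*v + 3 = 3 + 2*v)
(-127 + L(10))² = (-127 + (3 + 2*10))² = (-127 + (3 + 20))² = (-127 + 23)² = (-104)² = 10816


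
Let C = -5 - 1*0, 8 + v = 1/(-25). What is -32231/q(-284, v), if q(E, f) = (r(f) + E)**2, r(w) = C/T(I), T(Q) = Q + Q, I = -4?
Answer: -2062784/5139289 ≈ -0.40138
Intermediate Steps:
T(Q) = 2*Q
v = -201/25 (v = -8 + 1/(-25) = -8 - 1/25 = -201/25 ≈ -8.0400)
C = -5 (C = -5 + 0 = -5)
r(w) = 5/8 (r(w) = -5/(2*(-4)) = -5/(-8) = -5*(-1/8) = 5/8)
q(E, f) = (5/8 + E)**2
-32231/q(-284, v) = -32231*64/(5 + 8*(-284))**2 = -32231*64/(5 - 2272)**2 = -32231/((1/64)*(-2267)**2) = -32231/((1/64)*5139289) = -32231/5139289/64 = -32231*64/5139289 = -2062784/5139289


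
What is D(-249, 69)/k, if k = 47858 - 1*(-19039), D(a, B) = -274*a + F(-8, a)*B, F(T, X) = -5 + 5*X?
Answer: -6008/22299 ≈ -0.26943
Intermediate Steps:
D(a, B) = -274*a + B*(-5 + 5*a) (D(a, B) = -274*a + (-5 + 5*a)*B = -274*a + B*(-5 + 5*a))
k = 66897 (k = 47858 + 19039 = 66897)
D(-249, 69)/k = (-274*(-249) + 5*69*(-1 - 249))/66897 = (68226 + 5*69*(-250))*(1/66897) = (68226 - 86250)*(1/66897) = -18024*1/66897 = -6008/22299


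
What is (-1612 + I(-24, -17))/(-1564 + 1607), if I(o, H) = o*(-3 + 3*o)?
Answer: 188/43 ≈ 4.3721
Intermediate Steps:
(-1612 + I(-24, -17))/(-1564 + 1607) = (-1612 + 3*(-24)*(-1 - 24))/(-1564 + 1607) = (-1612 + 3*(-24)*(-25))/43 = (-1612 + 1800)*(1/43) = 188*(1/43) = 188/43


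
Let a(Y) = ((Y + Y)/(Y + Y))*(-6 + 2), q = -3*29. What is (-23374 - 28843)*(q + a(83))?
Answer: 4751747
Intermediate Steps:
q = -87
a(Y) = -4 (a(Y) = ((2*Y)/((2*Y)))*(-4) = ((2*Y)*(1/(2*Y)))*(-4) = 1*(-4) = -4)
(-23374 - 28843)*(q + a(83)) = (-23374 - 28843)*(-87 - 4) = -52217*(-91) = 4751747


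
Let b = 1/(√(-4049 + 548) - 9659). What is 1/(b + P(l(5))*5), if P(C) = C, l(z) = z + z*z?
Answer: 13994957641/2099242197301 + 3*I*√389/2099242197301 ≈ 0.0066667 + 2.8186e-11*I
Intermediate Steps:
l(z) = z + z²
b = 1/(-9659 + 3*I*√389) (b = 1/(√(-3501) - 9659) = 1/(3*I*√389 - 9659) = 1/(-9659 + 3*I*√389) ≈ -0.00010353 - 6.342e-7*I)
1/(b + P(l(5))*5) = 1/((-9659/93299782 - 3*I*√389/93299782) + (5*(1 + 5))*5) = 1/((-9659/93299782 - 3*I*√389/93299782) + (5*6)*5) = 1/((-9659/93299782 - 3*I*√389/93299782) + 30*5) = 1/((-9659/93299782 - 3*I*√389/93299782) + 150) = 1/(13994957641/93299782 - 3*I*√389/93299782)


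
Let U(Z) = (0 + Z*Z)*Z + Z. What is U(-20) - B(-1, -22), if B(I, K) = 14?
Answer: -8034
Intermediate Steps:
U(Z) = Z + Z**3 (U(Z) = (0 + Z**2)*Z + Z = Z**2*Z + Z = Z**3 + Z = Z + Z**3)
U(-20) - B(-1, -22) = (-20 + (-20)**3) - 1*14 = (-20 - 8000) - 14 = -8020 - 14 = -8034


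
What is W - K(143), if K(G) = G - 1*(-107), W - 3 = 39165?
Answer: 38918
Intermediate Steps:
W = 39168 (W = 3 + 39165 = 39168)
K(G) = 107 + G (K(G) = G + 107 = 107 + G)
W - K(143) = 39168 - (107 + 143) = 39168 - 1*250 = 39168 - 250 = 38918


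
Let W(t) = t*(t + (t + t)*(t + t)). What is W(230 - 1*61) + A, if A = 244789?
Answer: 19580586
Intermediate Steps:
W(t) = t*(t + 4*t²) (W(t) = t*(t + (2*t)*(2*t)) = t*(t + 4*t²))
W(230 - 1*61) + A = (230 - 1*61)²*(1 + 4*(230 - 1*61)) + 244789 = (230 - 61)²*(1 + 4*(230 - 61)) + 244789 = 169²*(1 + 4*169) + 244789 = 28561*(1 + 676) + 244789 = 28561*677 + 244789 = 19335797 + 244789 = 19580586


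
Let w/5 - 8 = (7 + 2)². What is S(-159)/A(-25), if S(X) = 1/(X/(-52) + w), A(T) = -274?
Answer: -26/3191963 ≈ -8.1455e-6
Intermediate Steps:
w = 445 (w = 40 + 5*(7 + 2)² = 40 + 5*9² = 40 + 5*81 = 40 + 405 = 445)
S(X) = 1/(445 - X/52) (S(X) = 1/(X/(-52) + 445) = 1/(X*(-1/52) + 445) = 1/(-X/52 + 445) = 1/(445 - X/52))
S(-159)/A(-25) = -52/(-23140 - 159)/(-274) = -52/(-23299)*(-1/274) = -52*(-1/23299)*(-1/274) = (52/23299)*(-1/274) = -26/3191963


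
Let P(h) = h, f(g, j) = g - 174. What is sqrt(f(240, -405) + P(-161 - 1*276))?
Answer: I*sqrt(371) ≈ 19.261*I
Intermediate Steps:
f(g, j) = -174 + g
sqrt(f(240, -405) + P(-161 - 1*276)) = sqrt((-174 + 240) + (-161 - 1*276)) = sqrt(66 + (-161 - 276)) = sqrt(66 - 437) = sqrt(-371) = I*sqrt(371)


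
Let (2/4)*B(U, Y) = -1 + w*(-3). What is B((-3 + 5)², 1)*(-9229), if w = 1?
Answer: 73832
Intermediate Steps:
B(U, Y) = -8 (B(U, Y) = 2*(-1 + 1*(-3)) = 2*(-1 - 3) = 2*(-4) = -8)
B((-3 + 5)², 1)*(-9229) = -8*(-9229) = 73832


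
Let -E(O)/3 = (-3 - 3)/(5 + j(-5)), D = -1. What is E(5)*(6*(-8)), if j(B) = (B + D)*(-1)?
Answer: -864/11 ≈ -78.545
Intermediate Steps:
j(B) = 1 - B (j(B) = (B - 1)*(-1) = (-1 + B)*(-1) = 1 - B)
E(O) = 18/11 (E(O) = -3*(-3 - 3)/(5 + (1 - 1*(-5))) = -(-18)/(5 + (1 + 5)) = -(-18)/(5 + 6) = -(-18)/11 = -3*(-6/11) = 18/11)
E(5)*(6*(-8)) = 18*(6*(-8))/11 = (18/11)*(-48) = -864/11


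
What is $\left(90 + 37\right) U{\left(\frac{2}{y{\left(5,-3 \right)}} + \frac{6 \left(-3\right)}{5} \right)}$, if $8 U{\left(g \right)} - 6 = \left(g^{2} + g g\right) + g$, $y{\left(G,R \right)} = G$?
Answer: $\frac{36957}{100} \approx 369.57$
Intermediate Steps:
$U{\left(g \right)} = \frac{3}{4} + \frac{g^{2}}{4} + \frac{g}{8}$ ($U{\left(g \right)} = \frac{3}{4} + \frac{\left(g^{2} + g g\right) + g}{8} = \frac{3}{4} + \frac{\left(g^{2} + g^{2}\right) + g}{8} = \frac{3}{4} + \frac{2 g^{2} + g}{8} = \frac{3}{4} + \frac{g + 2 g^{2}}{8} = \frac{3}{4} + \left(\frac{g^{2}}{4} + \frac{g}{8}\right) = \frac{3}{4} + \frac{g^{2}}{4} + \frac{g}{8}$)
$\left(90 + 37\right) U{\left(\frac{2}{y{\left(5,-3 \right)}} + \frac{6 \left(-3\right)}{5} \right)} = \left(90 + 37\right) \left(\frac{3}{4} + \frac{\left(\frac{2}{5} + \frac{6 \left(-3\right)}{5}\right)^{2}}{4} + \frac{\frac{2}{5} + \frac{6 \left(-3\right)}{5}}{8}\right) = 127 \left(\frac{3}{4} + \frac{\left(2 \cdot \frac{1}{5} - \frac{18}{5}\right)^{2}}{4} + \frac{2 \cdot \frac{1}{5} - \frac{18}{5}}{8}\right) = 127 \left(\frac{3}{4} + \frac{\left(\frac{2}{5} - \frac{18}{5}\right)^{2}}{4} + \frac{\frac{2}{5} - \frac{18}{5}}{8}\right) = 127 \left(\frac{3}{4} + \frac{\left(- \frac{16}{5}\right)^{2}}{4} + \frac{1}{8} \left(- \frac{16}{5}\right)\right) = 127 \left(\frac{3}{4} + \frac{1}{4} \cdot \frac{256}{25} - \frac{2}{5}\right) = 127 \left(\frac{3}{4} + \frac{64}{25} - \frac{2}{5}\right) = 127 \cdot \frac{291}{100} = \frac{36957}{100}$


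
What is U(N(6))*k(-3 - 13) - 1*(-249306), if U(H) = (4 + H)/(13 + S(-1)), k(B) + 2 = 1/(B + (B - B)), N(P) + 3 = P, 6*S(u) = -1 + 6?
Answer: 165538491/664 ≈ 2.4931e+5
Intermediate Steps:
S(u) = 5/6 (S(u) = (-1 + 6)/6 = (1/6)*5 = 5/6)
N(P) = -3 + P
k(B) = -2 + 1/B (k(B) = -2 + 1/(B + (B - B)) = -2 + 1/(B + 0) = -2 + 1/B)
U(H) = 24/83 + 6*H/83 (U(H) = (4 + H)/(13 + 5/6) = (4 + H)/(83/6) = (4 + H)*(6/83) = 24/83 + 6*H/83)
U(N(6))*k(-3 - 13) - 1*(-249306) = (24/83 + 6*(-3 + 6)/83)*(-2 + 1/(-3 - 13)) - 1*(-249306) = (24/83 + (6/83)*3)*(-2 + 1/(-16)) + 249306 = (24/83 + 18/83)*(-2 - 1/16) + 249306 = (42/83)*(-33/16) + 249306 = -693/664 + 249306 = 165538491/664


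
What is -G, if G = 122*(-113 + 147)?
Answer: -4148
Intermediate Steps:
G = 4148 (G = 122*34 = 4148)
-G = -1*4148 = -4148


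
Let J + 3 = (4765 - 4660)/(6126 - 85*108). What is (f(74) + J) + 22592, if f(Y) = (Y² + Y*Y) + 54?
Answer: 34199675/1018 ≈ 33595.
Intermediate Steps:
f(Y) = 54 + 2*Y² (f(Y) = (Y² + Y²) + 54 = 2*Y² + 54 = 54 + 2*Y²)
J = -3089/1018 (J = -3 + (4765 - 4660)/(6126 - 85*108) = -3 + 105/(6126 - 9180) = -3 + 105/(-3054) = -3 + 105*(-1/3054) = -3 - 35/1018 = -3089/1018 ≈ -3.0344)
(f(74) + J) + 22592 = ((54 + 2*74²) - 3089/1018) + 22592 = ((54 + 2*5476) - 3089/1018) + 22592 = ((54 + 10952) - 3089/1018) + 22592 = (11006 - 3089/1018) + 22592 = 11201019/1018 + 22592 = 34199675/1018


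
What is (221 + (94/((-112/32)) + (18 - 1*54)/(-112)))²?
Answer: 29648025/784 ≈ 37816.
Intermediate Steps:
(221 + (94/((-112/32)) + (18 - 1*54)/(-112)))² = (221 + (94/((-112*1/32)) + (18 - 54)*(-1/112)))² = (221 + (94/(-7/2) - 36*(-1/112)))² = (221 + (94*(-2/7) + 9/28))² = (221 + (-188/7 + 9/28))² = (221 - 743/28)² = (5445/28)² = 29648025/784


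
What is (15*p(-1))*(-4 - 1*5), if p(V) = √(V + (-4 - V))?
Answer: -270*I ≈ -270.0*I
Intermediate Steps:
p(V) = 2*I (p(V) = √(-4) = 2*I)
(15*p(-1))*(-4 - 1*5) = (15*(2*I))*(-4 - 1*5) = (30*I)*(-4 - 5) = (30*I)*(-9) = -270*I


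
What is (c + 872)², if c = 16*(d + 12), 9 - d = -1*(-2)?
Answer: 1382976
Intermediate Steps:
d = 7 (d = 9 - (-1)*(-2) = 9 - 1*2 = 9 - 2 = 7)
c = 304 (c = 16*(7 + 12) = 16*19 = 304)
(c + 872)² = (304 + 872)² = 1176² = 1382976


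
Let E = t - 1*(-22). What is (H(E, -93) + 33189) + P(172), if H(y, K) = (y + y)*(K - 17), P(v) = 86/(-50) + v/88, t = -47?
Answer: 21279079/550 ≈ 38689.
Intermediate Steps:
E = -25 (E = -47 - 1*(-22) = -47 + 22 = -25)
P(v) = -43/25 + v/88 (P(v) = 86*(-1/50) + v*(1/88) = -43/25 + v/88)
H(y, K) = 2*y*(-17 + K) (H(y, K) = (2*y)*(-17 + K) = 2*y*(-17 + K))
(H(E, -93) + 33189) + P(172) = (2*(-25)*(-17 - 93) + 33189) + (-43/25 + (1/88)*172) = (2*(-25)*(-110) + 33189) + (-43/25 + 43/22) = (5500 + 33189) + 129/550 = 38689 + 129/550 = 21279079/550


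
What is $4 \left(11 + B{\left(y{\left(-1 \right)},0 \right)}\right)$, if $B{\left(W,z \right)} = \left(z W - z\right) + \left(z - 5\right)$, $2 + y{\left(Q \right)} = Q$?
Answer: $24$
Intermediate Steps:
$y{\left(Q \right)} = -2 + Q$
$B{\left(W,z \right)} = -5 + W z$ ($B{\left(W,z \right)} = \left(W z - z\right) + \left(z - 5\right) = \left(- z + W z\right) + \left(-5 + z\right) = -5 + W z$)
$4 \left(11 + B{\left(y{\left(-1 \right)},0 \right)}\right) = 4 \left(11 - \left(5 - \left(-2 - 1\right) 0\right)\right) = 4 \left(11 - 5\right) = 4 \cdot 6 = 24$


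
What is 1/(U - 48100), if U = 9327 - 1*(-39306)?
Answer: 1/533 ≈ 0.0018762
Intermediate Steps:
U = 48633 (U = 9327 + 39306 = 48633)
1/(U - 48100) = 1/(48633 - 48100) = 1/533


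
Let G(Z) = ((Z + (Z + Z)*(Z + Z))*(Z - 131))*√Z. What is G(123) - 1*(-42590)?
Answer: 42590 - 485112*√123 ≈ -5.3376e+6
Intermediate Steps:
G(Z) = √Z*(-131 + Z)*(Z + 4*Z²) (G(Z) = ((Z + (2*Z)*(2*Z))*(-131 + Z))*√Z = ((Z + 4*Z²)*(-131 + Z))*√Z = ((-131 + Z)*(Z + 4*Z²))*√Z = √Z*(-131 + Z)*(Z + 4*Z²))
G(123) - 1*(-42590) = 123^(3/2)*(-131 - 523*123 + 4*123²) - 1*(-42590) = (123*√123)*(-131 - 64329 + 4*15129) + 42590 = (123*√123)*(-131 - 64329 + 60516) + 42590 = (123*√123)*(-3944) + 42590 = -485112*√123 + 42590 = 42590 - 485112*√123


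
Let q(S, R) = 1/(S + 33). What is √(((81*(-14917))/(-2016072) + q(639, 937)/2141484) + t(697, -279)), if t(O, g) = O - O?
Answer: √1689480894090452603585662/1678983417552 ≈ 0.77416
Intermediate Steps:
q(S, R) = 1/(33 + S)
t(O, g) = 0
√(((81*(-14917))/(-2016072) + q(639, 937)/2141484) + t(697, -279)) = √(((81*(-14917))/(-2016072) + 1/((33 + 639)*2141484)) + 0) = √((-1208277*(-1/2016072) + (1/2141484)/672) + 0) = √((134253/224008 + (1/672)*(1/2141484)) + 0) = √((134253/224008 + 1/1439077248) + 0) = √(24150054749969/40295602021248 + 0) = √(24150054749969/40295602021248) = √1689480894090452603585662/1678983417552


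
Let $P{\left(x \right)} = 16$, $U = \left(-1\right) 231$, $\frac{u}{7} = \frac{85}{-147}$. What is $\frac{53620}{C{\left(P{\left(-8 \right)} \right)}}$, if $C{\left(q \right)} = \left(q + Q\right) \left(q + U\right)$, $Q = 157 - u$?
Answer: $- \frac{112602}{79937} \approx -1.4086$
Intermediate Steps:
$u = - \frac{85}{21}$ ($u = 7 \frac{85}{-147} = 7 \cdot 85 \left(- \frac{1}{147}\right) = 7 \left(- \frac{85}{147}\right) = - \frac{85}{21} \approx -4.0476$)
$U = -231$
$Q = \frac{3382}{21}$ ($Q = 157 - - \frac{85}{21} = 157 + \frac{85}{21} = \frac{3382}{21} \approx 161.05$)
$C{\left(q \right)} = \left(-231 + q\right) \left(\frac{3382}{21} + q\right)$ ($C{\left(q \right)} = \left(q + \frac{3382}{21}\right) \left(q - 231\right) = \left(\frac{3382}{21} + q\right) \left(-231 + q\right) = \left(-231 + q\right) \left(\frac{3382}{21} + q\right)$)
$\frac{53620}{C{\left(P{\left(-8 \right)} \right)}} = \frac{53620}{-37202 + 16^{2} - \frac{23504}{21}} = \frac{53620}{-37202 + 256 - \frac{23504}{21}} = \frac{53620}{- \frac{799370}{21}} = 53620 \left(- \frac{21}{799370}\right) = - \frac{112602}{79937}$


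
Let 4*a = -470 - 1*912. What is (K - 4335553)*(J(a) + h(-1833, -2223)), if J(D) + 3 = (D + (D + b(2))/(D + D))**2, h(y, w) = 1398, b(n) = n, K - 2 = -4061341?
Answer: -482814703511502768/477481 ≈ -1.0112e+12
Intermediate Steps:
K = -4061339 (K = 2 - 4061341 = -4061339)
a = -691/2 (a = (-470 - 1*912)/4 = (-470 - 912)/4 = (1/4)*(-1382) = -691/2 ≈ -345.50)
J(D) = -3 + (D + (2 + D)/(2*D))**2 (J(D) = -3 + (D + (D + 2)/(D + D))**2 = -3 + (D + (2 + D)/((2*D)))**2 = -3 + (D + (2 + D)*(1/(2*D)))**2 = -3 + (D + (2 + D)/(2*D))**2)
(K - 4335553)*(J(a) + h(-1833, -2223)) = (-4061339 - 4335553)*((-3 + (2 - 691/2 + 2*(-691/2)**2)**2/(4*(-691/2)**2)) + 1398) = -8396892*((-3 + (1/4)*(4/477481)*(2 - 691/2 + 2*(477481/4))**2) + 1398) = -8396892*((-3 + (1/4)*(4/477481)*(2 - 691/2 + 477481/2)**2) + 1398) = -8396892*((-3 + (1/4)*(4/477481)*238397**2) + 1398) = -8396892*((-3 + (1/4)*(4/477481)*56833129609) + 1398) = -8396892*((-3 + 56833129609/477481) + 1398) = -8396892*(56831697166/477481 + 1398) = -8396892*57499215604/477481 = -482814703511502768/477481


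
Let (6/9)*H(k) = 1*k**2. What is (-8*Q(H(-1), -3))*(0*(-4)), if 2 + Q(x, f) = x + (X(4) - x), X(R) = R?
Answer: 0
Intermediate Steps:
H(k) = 3*k**2/2 (H(k) = 3*(1*k**2)/2 = 3*k**2/2)
Q(x, f) = 2 (Q(x, f) = -2 + (x + (4 - x)) = -2 + 4 = 2)
(-8*Q(H(-1), -3))*(0*(-4)) = (-8*2)*(0*(-4)) = -16*0 = 0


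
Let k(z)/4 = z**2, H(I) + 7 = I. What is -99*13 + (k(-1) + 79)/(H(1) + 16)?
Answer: -12787/10 ≈ -1278.7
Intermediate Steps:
H(I) = -7 + I
k(z) = 4*z**2
-99*13 + (k(-1) + 79)/(H(1) + 16) = -99*13 + (4*(-1)**2 + 79)/((-7 + 1) + 16) = -1287 + (4*1 + 79)/(-6 + 16) = -1287 + (4 + 79)/10 = -1287 + 83*(1/10) = -1287 + 83/10 = -12787/10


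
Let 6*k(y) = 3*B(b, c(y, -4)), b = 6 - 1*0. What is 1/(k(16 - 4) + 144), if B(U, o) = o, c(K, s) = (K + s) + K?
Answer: 1/154 ≈ 0.0064935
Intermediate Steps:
c(K, s) = s + 2*K
b = 6 (b = 6 + 0 = 6)
k(y) = -2 + y (k(y) = (3*(-4 + 2*y))/6 = (-12 + 6*y)/6 = -2 + y)
1/(k(16 - 4) + 144) = 1/((-2 + (16 - 4)) + 144) = 1/((-2 + 12) + 144) = 1/(10 + 144) = 1/154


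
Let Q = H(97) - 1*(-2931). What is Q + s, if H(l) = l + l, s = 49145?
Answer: 52270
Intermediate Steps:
H(l) = 2*l
Q = 3125 (Q = 2*97 - 1*(-2931) = 194 + 2931 = 3125)
Q + s = 3125 + 49145 = 52270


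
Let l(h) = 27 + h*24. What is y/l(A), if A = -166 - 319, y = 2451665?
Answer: -2451665/11613 ≈ -211.11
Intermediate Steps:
A = -485
l(h) = 27 + 24*h
y/l(A) = 2451665/(27 + 24*(-485)) = 2451665/(27 - 11640) = 2451665/(-11613) = 2451665*(-1/11613) = -2451665/11613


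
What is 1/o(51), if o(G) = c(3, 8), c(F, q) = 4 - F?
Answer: 1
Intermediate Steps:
o(G) = 1 (o(G) = 4 - 1*3 = 4 - 3 = 1)
1/o(51) = 1/1 = 1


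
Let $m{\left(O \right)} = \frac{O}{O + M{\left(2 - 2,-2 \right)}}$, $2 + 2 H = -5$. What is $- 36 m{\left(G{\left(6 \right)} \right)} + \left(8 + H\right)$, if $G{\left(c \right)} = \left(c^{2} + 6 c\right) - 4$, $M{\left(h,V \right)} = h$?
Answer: $- \frac{63}{2} \approx -31.5$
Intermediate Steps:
$H = - \frac{7}{2}$ ($H = -1 + \frac{1}{2} \left(-5\right) = -1 - \frac{5}{2} = - \frac{7}{2} \approx -3.5$)
$G{\left(c \right)} = -4 + c^{2} + 6 c$
$m{\left(O \right)} = 1$ ($m{\left(O \right)} = \frac{O}{O + \left(2 - 2\right)} = \frac{O}{O + 0} = \frac{O}{O} = 1$)
$- 36 m{\left(G{\left(6 \right)} \right)} + \left(8 + H\right) = \left(-36\right) 1 + \left(8 - \frac{7}{2}\right) = -36 + \frac{9}{2} = - \frac{63}{2}$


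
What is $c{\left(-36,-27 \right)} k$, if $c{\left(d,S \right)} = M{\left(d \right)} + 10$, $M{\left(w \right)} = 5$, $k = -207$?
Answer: $-3105$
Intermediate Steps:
$c{\left(d,S \right)} = 15$ ($c{\left(d,S \right)} = 5 + 10 = 15$)
$c{\left(-36,-27 \right)} k = 15 \left(-207\right) = -3105$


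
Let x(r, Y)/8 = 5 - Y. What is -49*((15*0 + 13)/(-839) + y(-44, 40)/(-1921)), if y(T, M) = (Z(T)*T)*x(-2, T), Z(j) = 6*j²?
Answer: -8236701421571/1611719 ≈ -5.1105e+6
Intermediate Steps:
x(r, Y) = 40 - 8*Y (x(r, Y) = 8*(5 - Y) = 40 - 8*Y)
y(T, M) = 6*T³*(40 - 8*T) (y(T, M) = ((6*T²)*T)*(40 - 8*T) = (6*T³)*(40 - 8*T) = 6*T³*(40 - 8*T))
-49*((15*0 + 13)/(-839) + y(-44, 40)/(-1921)) = -49*((15*0 + 13)/(-839) + (48*(-44)³*(5 - 1*(-44)))/(-1921)) = -49*((0 + 13)*(-1/839) + (48*(-85184)*(5 + 44))*(-1/1921)) = -49*(13*(-1/839) + (48*(-85184)*49)*(-1/1921)) = -49*(-13/839 - 200352768*(-1/1921)) = -49*(-13/839 + 200352768/1921) = -49*168095947379/1611719 = -8236701421571/1611719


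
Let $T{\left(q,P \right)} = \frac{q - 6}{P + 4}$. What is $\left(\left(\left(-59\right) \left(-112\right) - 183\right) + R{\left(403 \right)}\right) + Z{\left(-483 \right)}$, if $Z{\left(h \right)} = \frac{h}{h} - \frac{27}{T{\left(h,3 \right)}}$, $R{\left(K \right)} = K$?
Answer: $\frac{1113190}{163} \approx 6829.4$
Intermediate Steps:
$T{\left(q,P \right)} = \frac{-6 + q}{4 + P}$ ($T{\left(q,P \right)} = \frac{q - 6}{4 + P} = \frac{-6 + q}{4 + P}$)
$Z{\left(h \right)} = 1 - \frac{27}{- \frac{6}{7} + \frac{h}{7}}$ ($Z{\left(h \right)} = \frac{h}{h} - \frac{27}{\frac{1}{4 + 3} \left(-6 + h\right)} = 1 - \frac{27}{\frac{1}{7} \left(-6 + h\right)} = 1 - \frac{27}{- \frac{6}{7} + \frac{h}{7}}$)
$\left(\left(\left(-59\right) \left(-112\right) - 183\right) + R{\left(403 \right)}\right) + Z{\left(-483 \right)} = \left(\left(\left(-59\right) \left(-112\right) - 183\right) + 403\right) + \frac{-195 - 483}{-6 - 483} = \left(\left(6608 - 183\right) + 403\right) + \frac{1}{-489} \left(-678\right) = \left(6425 + 403\right) - - \frac{226}{163} = 6828 + \frac{226}{163} = \frac{1113190}{163}$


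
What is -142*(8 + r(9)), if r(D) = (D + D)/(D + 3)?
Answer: -1349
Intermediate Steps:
r(D) = 2*D/(3 + D) (r(D) = (2*D)/(3 + D) = 2*D/(3 + D))
-142*(8 + r(9)) = -142*(8 + 2*9/(3 + 9)) = -142*(8 + 2*9/12) = -142*(8 + 2*9*(1/12)) = -142*(8 + 3/2) = -142*19/2 = -1349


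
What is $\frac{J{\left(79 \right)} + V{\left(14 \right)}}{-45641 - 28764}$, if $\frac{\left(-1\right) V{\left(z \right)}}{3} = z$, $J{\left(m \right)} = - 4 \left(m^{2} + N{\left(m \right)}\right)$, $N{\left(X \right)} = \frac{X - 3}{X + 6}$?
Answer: $\frac{2125814}{6324425} \approx 0.33613$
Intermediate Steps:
$N{\left(X \right)} = \frac{-3 + X}{6 + X}$
$J{\left(m \right)} = - 4 m^{2} - \frac{4 \left(-3 + m\right)}{6 + m}$ ($J{\left(m \right)} = - 4 \left(m^{2} + \frac{-3 + m}{6 + m}\right) = - 4 m^{2} - \frac{4 \left(-3 + m\right)}{6 + m}$)
$V{\left(z \right)} = - 3 z$
$\frac{J{\left(79 \right)} + V{\left(14 \right)}}{-45641 - 28764} = \frac{\frac{4 \left(3 - 79 - 79^{2} \left(6 + 79\right)\right)}{6 + 79} - 42}{-45641 - 28764} = \frac{\frac{4 \left(3 - 79 - 6241 \cdot 85\right)}{85} - 42}{-74405} = \left(4 \cdot \frac{1}{85} \left(3 - 79 - 530485\right) - 42\right) \left(- \frac{1}{74405}\right) = \left(4 \cdot \frac{1}{85} \left(-530561\right) - 42\right) \left(- \frac{1}{74405}\right) = \left(- \frac{2122244}{85} - 42\right) \left(- \frac{1}{74405}\right) = \left(- \frac{2125814}{85}\right) \left(- \frac{1}{74405}\right) = \frac{2125814}{6324425}$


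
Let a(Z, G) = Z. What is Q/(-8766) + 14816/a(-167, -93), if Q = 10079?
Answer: -131560249/1463922 ≈ -89.868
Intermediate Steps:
Q/(-8766) + 14816/a(-167, -93) = 10079/(-8766) + 14816/(-167) = 10079*(-1/8766) + 14816*(-1/167) = -10079/8766 - 14816/167 = -131560249/1463922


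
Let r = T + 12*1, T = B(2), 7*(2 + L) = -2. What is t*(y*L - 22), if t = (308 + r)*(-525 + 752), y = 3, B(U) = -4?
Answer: -14489864/7 ≈ -2.0700e+6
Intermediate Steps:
L = -16/7 (L = -2 + (1/7)*(-2) = -2 - 2/7 = -16/7 ≈ -2.2857)
T = -4
r = 8 (r = -4 + 12*1 = -4 + 12 = 8)
t = 71732 (t = (308 + 8)*(-525 + 752) = 316*227 = 71732)
t*(y*L - 22) = 71732*(3*(-16/7) - 22) = 71732*(-48/7 - 22) = 71732*(-202/7) = -14489864/7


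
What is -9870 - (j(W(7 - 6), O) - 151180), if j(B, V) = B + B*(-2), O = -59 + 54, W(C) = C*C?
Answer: 141311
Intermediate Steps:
W(C) = C²
O = -5
j(B, V) = -B (j(B, V) = B - 2*B = -B)
-9870 - (j(W(7 - 6), O) - 151180) = -9870 - (-(7 - 6)² - 151180) = -9870 - (-1*1² - 151180) = -9870 - (-1*1 - 151180) = -9870 - (-1 - 151180) = -9870 - 1*(-151181) = -9870 + 151181 = 141311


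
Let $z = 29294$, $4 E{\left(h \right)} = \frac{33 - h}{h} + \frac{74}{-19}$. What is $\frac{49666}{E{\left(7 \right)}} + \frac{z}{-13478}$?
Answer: $- \frac{22257539012}{20217} \approx -1.1009 \cdot 10^{6}$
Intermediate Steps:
$E{\left(h \right)} = - \frac{37}{38} + \frac{33 - h}{4 h}$ ($E{\left(h \right)} = \frac{\frac{33 - h}{h} + \frac{74}{-19}}{4} = \frac{\frac{33 - h}{h} + 74 \left(- \frac{1}{19}\right)}{4} = \frac{\frac{33 - h}{h} - \frac{74}{19}}{4} = \frac{- \frac{74}{19} + \frac{33 - h}{h}}{4} = - \frac{37}{38} + \frac{33 - h}{4 h}$)
$\frac{49666}{E{\left(7 \right)}} + \frac{z}{-13478} = \frac{49666}{\frac{3}{76} \cdot \frac{1}{7} \left(209 - 217\right)} + \frac{29294}{-13478} = \frac{49666}{\frac{3}{76} \cdot \frac{1}{7} \left(209 - 217\right)} + 29294 \left(- \frac{1}{13478}\right) = \frac{49666}{\frac{3}{76} \cdot \frac{1}{7} \left(-8\right)} - \frac{14647}{6739} = \frac{49666}{- \frac{6}{133}} - \frac{14647}{6739} = 49666 \left(- \frac{133}{6}\right) - \frac{14647}{6739} = - \frac{3302789}{3} - \frac{14647}{6739} = - \frac{22257539012}{20217}$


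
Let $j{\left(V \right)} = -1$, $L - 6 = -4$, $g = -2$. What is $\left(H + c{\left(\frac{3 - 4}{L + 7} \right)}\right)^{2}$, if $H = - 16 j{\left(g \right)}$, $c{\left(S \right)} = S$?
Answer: $\frac{20449}{81} \approx 252.46$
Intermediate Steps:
$L = 2$ ($L = 6 - 4 = 2$)
$H = 16$ ($H = \left(-16\right) \left(-1\right) = 16$)
$\left(H + c{\left(\frac{3 - 4}{L + 7} \right)}\right)^{2} = \left(16 + \frac{3 - 4}{2 + 7}\right)^{2} = \left(16 - \frac{1}{9}\right)^{2} = \left(\frac{143}{9}\right)^{2} = \frac{20449}{81}$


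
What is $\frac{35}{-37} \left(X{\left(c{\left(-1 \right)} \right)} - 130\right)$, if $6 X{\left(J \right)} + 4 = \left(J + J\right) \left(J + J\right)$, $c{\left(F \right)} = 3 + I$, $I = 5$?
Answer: $\frac{3080}{37} \approx 83.243$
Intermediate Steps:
$c{\left(F \right)} = 8$ ($c{\left(F \right)} = 3 + 5 = 8$)
$X{\left(J \right)} = - \frac{2}{3} + \frac{2 J^{2}}{3}$ ($X{\left(J \right)} = - \frac{2}{3} + \frac{\left(J + J\right) \left(J + J\right)}{6} = - \frac{2}{3} + \frac{2 J 2 J}{6} = - \frac{2}{3} + \frac{4 J^{2}}{6} = - \frac{2}{3} + \frac{2 J^{2}}{3}$)
$\frac{35}{-37} \left(X{\left(c{\left(-1 \right)} \right)} - 130\right) = \frac{35}{-37} \left(\left(- \frac{2}{3} + \frac{2 \cdot 8^{2}}{3}\right) - 130\right) = 35 \left(- \frac{1}{37}\right) \left(\left(- \frac{2}{3} + \frac{2}{3} \cdot 64\right) - 130\right) = - \frac{35 \left(\left(- \frac{2}{3} + \frac{128}{3}\right) - 130\right)}{37} = - \frac{35 \left(42 - 130\right)}{37} = \left(- \frac{35}{37}\right) \left(-88\right) = \frac{3080}{37}$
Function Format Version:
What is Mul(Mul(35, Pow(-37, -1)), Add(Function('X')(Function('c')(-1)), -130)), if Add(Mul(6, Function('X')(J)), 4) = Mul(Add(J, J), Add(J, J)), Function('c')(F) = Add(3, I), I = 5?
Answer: Rational(3080, 37) ≈ 83.243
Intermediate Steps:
Function('c')(F) = 8 (Function('c')(F) = Add(3, 5) = 8)
Function('X')(J) = Add(Rational(-2, 3), Mul(Rational(2, 3), Pow(J, 2))) (Function('X')(J) = Add(Rational(-2, 3), Mul(Rational(1, 6), Mul(Add(J, J), Add(J, J)))) = Add(Rational(-2, 3), Mul(Rational(1, 6), Mul(Mul(2, J), Mul(2, J)))) = Add(Rational(-2, 3), Mul(Rational(1, 6), Mul(4, Pow(J, 2)))) = Add(Rational(-2, 3), Mul(Rational(2, 3), Pow(J, 2))))
Mul(Mul(35, Pow(-37, -1)), Add(Function('X')(Function('c')(-1)), -130)) = Mul(Mul(35, Pow(-37, -1)), Add(Add(Rational(-2, 3), Mul(Rational(2, 3), Pow(8, 2))), -130)) = Mul(Mul(35, Rational(-1, 37)), Add(Add(Rational(-2, 3), Mul(Rational(2, 3), 64)), -130)) = Mul(Rational(-35, 37), Add(Add(Rational(-2, 3), Rational(128, 3)), -130)) = Mul(Rational(-35, 37), Add(42, -130)) = Mul(Rational(-35, 37), -88) = Rational(3080, 37)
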